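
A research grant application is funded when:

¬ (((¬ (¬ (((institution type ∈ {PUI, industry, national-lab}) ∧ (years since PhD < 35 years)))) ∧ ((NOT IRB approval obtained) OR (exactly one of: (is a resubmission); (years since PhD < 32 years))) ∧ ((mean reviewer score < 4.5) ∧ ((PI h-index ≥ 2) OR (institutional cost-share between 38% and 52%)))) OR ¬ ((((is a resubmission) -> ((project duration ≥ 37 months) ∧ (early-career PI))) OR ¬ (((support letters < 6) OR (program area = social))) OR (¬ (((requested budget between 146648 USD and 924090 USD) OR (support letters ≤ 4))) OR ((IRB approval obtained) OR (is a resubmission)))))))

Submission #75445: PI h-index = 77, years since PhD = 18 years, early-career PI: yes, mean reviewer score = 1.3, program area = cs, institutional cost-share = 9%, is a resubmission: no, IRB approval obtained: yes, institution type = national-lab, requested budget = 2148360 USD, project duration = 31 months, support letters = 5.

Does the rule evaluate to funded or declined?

Declined

Atomic conditions:
  institution type ∈ {PUI, industry, national-lab}: national-lab is in the set → true
  years since PhD < 35 years: 18 < 35 is true
  NOT IRB approval obtained: yes → false
  is a resubmission: no → false
  years since PhD < 32 years: 18 < 32 is true
  mean reviewer score < 4.5: 1.3 < 4.5 is true
  PI h-index ≥ 2: 77 ≥ 2 is true
  institutional cost-share between 38% and 52%: 9 in [38, 52] is false
  project duration ≥ 37 months: 31 ≥ 37 is false
  early-career PI: yes → true
  support letters < 6: 5 < 6 is true
  program area = social: cs == social is false
  requested budget between 146648 USD and 924090 USD: 2148360 in [146648, 924090] is false
  support letters ≤ 4: 5 ≤ 4 is false
  IRB approval obtained: yes → true
Combine:
[1.1.1.1.1] true AND true = true
[1.1.1.1] NOT true = false
[1.1.1] NOT false = true
[1.1.2.2] exactly-one(false, true) = true
[1.1.2] false OR true = true
[1.1.3.2] true OR false = true
[1.1.3] true AND true = true
[1.1] true AND true AND true = true
[1.2.1.1.2] false AND true = false
[1.2.1.1] false → false (antecedent false ⇒ implication holds) = true
[1.2.1.2.1] true OR false = true
[1.2.1.2] NOT true = false
[1.2.1.3.1.1] false OR false = false
[1.2.1.3.1] NOT false = true
[1.2.1.3.2] true OR false = true
[1.2.1.3] true OR true = true
[1.2.1] true OR false OR true = true
[1.2] NOT true = false
[1] true OR false = true
[root] NOT true = false
Overall: false → declined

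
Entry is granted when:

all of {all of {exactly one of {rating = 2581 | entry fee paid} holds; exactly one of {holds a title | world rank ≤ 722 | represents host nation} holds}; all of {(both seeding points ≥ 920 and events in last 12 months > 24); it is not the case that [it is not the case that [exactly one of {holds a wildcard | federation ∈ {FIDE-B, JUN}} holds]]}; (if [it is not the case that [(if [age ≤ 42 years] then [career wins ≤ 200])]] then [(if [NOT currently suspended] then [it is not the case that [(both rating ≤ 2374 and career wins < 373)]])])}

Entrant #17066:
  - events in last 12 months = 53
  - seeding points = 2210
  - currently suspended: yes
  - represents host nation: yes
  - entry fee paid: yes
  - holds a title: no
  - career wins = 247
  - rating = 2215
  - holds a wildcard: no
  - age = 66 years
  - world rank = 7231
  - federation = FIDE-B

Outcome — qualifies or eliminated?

Atomic conditions:
  rating = 2581: 2215 == 2581 is false
  entry fee paid: yes → true
  holds a title: no → false
  world rank ≤ 722: 7231 ≤ 722 is false
  represents host nation: yes → true
  seeding points ≥ 920: 2210 ≥ 920 is true
  events in last 12 months > 24: 53 > 24 is true
  holds a wildcard: no → false
  federation ∈ {FIDE-B, JUN}: FIDE-B is in the set → true
  age ≤ 42 years: 66 ≤ 42 is false
  career wins ≤ 200: 247 ≤ 200 is false
  NOT currently suspended: yes → false
  rating ≤ 2374: 2215 ≤ 2374 is true
  career wins < 373: 247 < 373 is true
Combine:
[1.1] exactly-one(false, true) = true
[1.2] exactly-one(false, false, true) = true
[1] true AND true = true
[2.1] true AND true = true
[2.2.1.1] exactly-one(false, true) = true
[2.2.1] NOT true = false
[2.2] NOT false = true
[2] true AND true = true
[3.1.1] false → false (antecedent false ⇒ implication holds) = true
[3.1] NOT true = false
[3.2.2.1] true AND true = true
[3.2.2] NOT true = false
[3.2] false → false (antecedent false ⇒ implication holds) = true
[3] false → true (antecedent false ⇒ implication holds) = true
[root] true AND true AND true = true
Overall: true → qualifies

Qualifies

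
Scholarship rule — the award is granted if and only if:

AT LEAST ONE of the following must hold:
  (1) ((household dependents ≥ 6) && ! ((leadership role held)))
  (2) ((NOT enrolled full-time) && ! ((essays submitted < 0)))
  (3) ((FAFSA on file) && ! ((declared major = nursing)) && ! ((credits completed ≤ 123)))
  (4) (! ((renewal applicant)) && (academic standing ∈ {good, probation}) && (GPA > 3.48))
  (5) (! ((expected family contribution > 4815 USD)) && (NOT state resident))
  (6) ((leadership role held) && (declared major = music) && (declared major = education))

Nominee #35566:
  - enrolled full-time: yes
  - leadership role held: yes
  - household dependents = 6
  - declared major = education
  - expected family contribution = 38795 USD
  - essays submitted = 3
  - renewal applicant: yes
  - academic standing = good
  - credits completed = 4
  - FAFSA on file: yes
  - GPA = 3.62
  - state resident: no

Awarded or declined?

Declined

Atomic conditions:
  household dependents ≥ 6: 6 ≥ 6 is true
  leadership role held: yes → true
  NOT enrolled full-time: yes → false
  essays submitted < 0: 3 < 0 is false
  FAFSA on file: yes → true
  declared major = nursing: education == nursing is false
  credits completed ≤ 123: 4 ≤ 123 is true
  renewal applicant: yes → true
  academic standing ∈ {good, probation}: good is in the set → true
  GPA > 3.48: 3.62 > 3.48 is true
  expected family contribution > 4815 USD: 38795 > 4815 is true
  NOT state resident: no → true
  declared major = music: education == music is false
  declared major = education: education == education is true
Combine:
[1.2] NOT true = false
[1] true AND false = false
[2.2] NOT false = true
[2] false AND true = false
[3.2] NOT false = true
[3.3] NOT true = false
[3] true AND true AND false = false
[4.1] NOT true = false
[4] false AND true AND true = false
[5.1] NOT true = false
[5] false AND true = false
[6] true AND false AND true = false
[root] false OR false OR false OR false OR false OR false = false
Overall: false → declined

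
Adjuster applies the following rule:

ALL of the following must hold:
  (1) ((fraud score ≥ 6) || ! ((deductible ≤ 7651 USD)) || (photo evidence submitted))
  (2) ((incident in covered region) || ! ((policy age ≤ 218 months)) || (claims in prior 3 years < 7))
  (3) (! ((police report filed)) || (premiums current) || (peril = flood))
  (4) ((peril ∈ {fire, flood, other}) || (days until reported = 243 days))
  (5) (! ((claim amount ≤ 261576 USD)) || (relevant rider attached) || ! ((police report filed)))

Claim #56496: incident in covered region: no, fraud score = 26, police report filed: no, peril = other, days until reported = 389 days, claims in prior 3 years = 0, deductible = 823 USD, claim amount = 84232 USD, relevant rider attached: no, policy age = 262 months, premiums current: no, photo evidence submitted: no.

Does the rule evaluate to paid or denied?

Paid

Atomic conditions:
  fraud score ≥ 6: 26 ≥ 6 is true
  deductible ≤ 7651 USD: 823 ≤ 7651 is true
  photo evidence submitted: no → false
  incident in covered region: no → false
  policy age ≤ 218 months: 262 ≤ 218 is false
  claims in prior 3 years < 7: 0 < 7 is true
  police report filed: no → false
  premiums current: no → false
  peril = flood: other == flood is false
  peril ∈ {fire, flood, other}: other is in the set → true
  days until reported = 243 days: 389 == 243 is false
  claim amount ≤ 261576 USD: 84232 ≤ 261576 is true
  relevant rider attached: no → false
Combine:
[1.2] NOT true = false
[1] true OR false OR false = true
[2.2] NOT false = true
[2] false OR true OR true = true
[3.1] NOT false = true
[3] true OR false OR false = true
[4] true OR false = true
[5.1] NOT true = false
[5.3] NOT false = true
[5] false OR false OR true = true
[root] true AND true AND true AND true AND true = true
Overall: true → paid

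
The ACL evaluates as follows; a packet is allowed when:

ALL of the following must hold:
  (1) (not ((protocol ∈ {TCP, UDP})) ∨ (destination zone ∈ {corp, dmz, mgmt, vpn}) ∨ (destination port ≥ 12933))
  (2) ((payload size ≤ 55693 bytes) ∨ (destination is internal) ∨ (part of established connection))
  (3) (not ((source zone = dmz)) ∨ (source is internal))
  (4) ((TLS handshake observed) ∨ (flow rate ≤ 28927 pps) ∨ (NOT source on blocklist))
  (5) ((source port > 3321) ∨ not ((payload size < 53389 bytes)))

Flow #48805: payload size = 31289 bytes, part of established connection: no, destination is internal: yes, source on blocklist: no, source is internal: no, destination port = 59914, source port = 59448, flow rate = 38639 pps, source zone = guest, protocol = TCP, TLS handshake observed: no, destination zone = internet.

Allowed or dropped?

Allowed

Atomic conditions:
  protocol ∈ {TCP, UDP}: TCP is in the set → true
  destination zone ∈ {corp, dmz, mgmt, vpn}: internet is not in the set → false
  destination port ≥ 12933: 59914 ≥ 12933 is true
  payload size ≤ 55693 bytes: 31289 ≤ 55693 is true
  destination is internal: yes → true
  part of established connection: no → false
  source zone = dmz: guest == dmz is false
  source is internal: no → false
  TLS handshake observed: no → false
  flow rate ≤ 28927 pps: 38639 ≤ 28927 is false
  NOT source on blocklist: no → true
  source port > 3321: 59448 > 3321 is true
  payload size < 53389 bytes: 31289 < 53389 is true
Combine:
[1.1] NOT true = false
[1] false OR false OR true = true
[2] true OR true OR false = true
[3.1] NOT false = true
[3] true OR false = true
[4] false OR false OR true = true
[5.2] NOT true = false
[5] true OR false = true
[root] true AND true AND true AND true AND true = true
Overall: true → allowed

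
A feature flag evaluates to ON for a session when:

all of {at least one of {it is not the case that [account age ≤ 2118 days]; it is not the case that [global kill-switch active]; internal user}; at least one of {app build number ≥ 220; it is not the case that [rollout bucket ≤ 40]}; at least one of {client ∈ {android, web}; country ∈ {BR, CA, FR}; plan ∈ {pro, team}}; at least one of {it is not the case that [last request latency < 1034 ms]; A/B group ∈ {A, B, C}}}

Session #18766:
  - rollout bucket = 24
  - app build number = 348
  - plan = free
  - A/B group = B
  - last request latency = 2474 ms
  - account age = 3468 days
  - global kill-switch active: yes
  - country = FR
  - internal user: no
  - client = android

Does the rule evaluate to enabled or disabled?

Atomic conditions:
  account age ≤ 2118 days: 3468 ≤ 2118 is false
  global kill-switch active: yes → true
  internal user: no → false
  app build number ≥ 220: 348 ≥ 220 is true
  rollout bucket ≤ 40: 24 ≤ 40 is true
  client ∈ {android, web}: android is in the set → true
  country ∈ {BR, CA, FR}: FR is in the set → true
  plan ∈ {pro, team}: free is not in the set → false
  last request latency < 1034 ms: 2474 < 1034 is false
  A/B group ∈ {A, B, C}: B is in the set → true
Combine:
[1.1] NOT false = true
[1.2] NOT true = false
[1] true OR false OR false = true
[2.2] NOT true = false
[2] true OR false = true
[3] true OR true OR false = true
[4.1] NOT false = true
[4] true OR true = true
[root] true AND true AND true AND true = true
Overall: true → enabled

Enabled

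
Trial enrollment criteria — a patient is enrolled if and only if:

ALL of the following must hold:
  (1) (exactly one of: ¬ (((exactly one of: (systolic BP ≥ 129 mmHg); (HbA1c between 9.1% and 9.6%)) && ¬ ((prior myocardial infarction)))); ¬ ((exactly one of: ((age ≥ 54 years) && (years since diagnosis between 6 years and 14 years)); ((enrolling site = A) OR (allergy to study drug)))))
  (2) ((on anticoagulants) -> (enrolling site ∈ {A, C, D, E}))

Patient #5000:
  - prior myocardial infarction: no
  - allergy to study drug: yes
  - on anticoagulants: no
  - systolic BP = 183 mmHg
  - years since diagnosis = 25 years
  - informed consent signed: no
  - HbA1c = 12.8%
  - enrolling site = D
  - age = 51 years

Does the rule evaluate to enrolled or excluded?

Atomic conditions:
  systolic BP ≥ 129 mmHg: 183 ≥ 129 is true
  HbA1c between 9.1% and 9.6%: 12.8 in [9.1, 9.6] is false
  prior myocardial infarction: no → false
  age ≥ 54 years: 51 ≥ 54 is false
  years since diagnosis between 6 years and 14 years: 25 in [6, 14] is false
  enrolling site = A: D == A is false
  allergy to study drug: yes → true
  on anticoagulants: no → false
  enrolling site ∈ {A, C, D, E}: D is in the set → true
Combine:
[1.1.1.1] exactly-one(true, false) = true
[1.1.1.2] NOT false = true
[1.1.1] true AND true = true
[1.1] NOT true = false
[1.2.1.1] false AND false = false
[1.2.1.2] false OR true = true
[1.2.1] exactly-one(false, true) = true
[1.2] NOT true = false
[1] exactly-one(false, false) = false
[2] false → true (antecedent false ⇒ implication holds) = true
[root] false AND true = false
Overall: false → excluded

Excluded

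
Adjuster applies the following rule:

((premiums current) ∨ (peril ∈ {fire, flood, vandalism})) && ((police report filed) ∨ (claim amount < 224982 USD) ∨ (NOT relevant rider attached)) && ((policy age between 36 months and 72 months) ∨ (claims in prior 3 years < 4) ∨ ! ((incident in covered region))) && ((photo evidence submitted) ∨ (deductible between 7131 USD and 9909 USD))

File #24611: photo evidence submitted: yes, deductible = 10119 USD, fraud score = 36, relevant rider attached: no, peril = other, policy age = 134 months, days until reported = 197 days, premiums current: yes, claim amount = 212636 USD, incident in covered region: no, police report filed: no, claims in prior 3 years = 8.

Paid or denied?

Atomic conditions:
  premiums current: yes → true
  peril ∈ {fire, flood, vandalism}: other is not in the set → false
  police report filed: no → false
  claim amount < 224982 USD: 212636 < 224982 is true
  NOT relevant rider attached: no → true
  policy age between 36 months and 72 months: 134 in [36, 72] is false
  claims in prior 3 years < 4: 8 < 4 is false
  incident in covered region: no → false
  photo evidence submitted: yes → true
  deductible between 7131 USD and 9909 USD: 10119 in [7131, 9909] is false
Combine:
[1] true OR false = true
[2] false OR true OR true = true
[3.3] NOT false = true
[3] false OR false OR true = true
[4] true OR false = true
[root] true AND true AND true AND true = true
Overall: true → paid

Paid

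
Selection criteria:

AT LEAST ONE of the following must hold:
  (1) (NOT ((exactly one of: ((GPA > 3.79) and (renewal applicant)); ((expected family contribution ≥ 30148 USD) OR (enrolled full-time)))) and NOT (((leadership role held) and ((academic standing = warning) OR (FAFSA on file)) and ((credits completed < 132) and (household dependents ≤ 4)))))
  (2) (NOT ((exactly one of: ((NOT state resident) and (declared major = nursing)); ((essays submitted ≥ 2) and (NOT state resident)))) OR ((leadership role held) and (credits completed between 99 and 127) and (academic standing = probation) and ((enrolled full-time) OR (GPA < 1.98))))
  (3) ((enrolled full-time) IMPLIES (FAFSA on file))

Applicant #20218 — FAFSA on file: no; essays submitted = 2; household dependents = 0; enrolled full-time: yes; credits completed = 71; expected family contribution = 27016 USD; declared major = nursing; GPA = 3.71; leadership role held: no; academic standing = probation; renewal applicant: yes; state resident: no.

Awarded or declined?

Awarded

Atomic conditions:
  GPA > 3.79: 3.71 > 3.79 is false
  renewal applicant: yes → true
  expected family contribution ≥ 30148 USD: 27016 ≥ 30148 is false
  enrolled full-time: yes → true
  leadership role held: no → false
  academic standing = warning: probation == warning is false
  FAFSA on file: no → false
  credits completed < 132: 71 < 132 is true
  household dependents ≤ 4: 0 ≤ 4 is true
  NOT state resident: no → true
  declared major = nursing: nursing == nursing is true
  essays submitted ≥ 2: 2 ≥ 2 is true
  credits completed between 99 and 127: 71 in [99, 127] is false
  academic standing = probation: probation == probation is true
  GPA < 1.98: 3.71 < 1.98 is false
Combine:
[1.1.1.1] false AND true = false
[1.1.1.2] false OR true = true
[1.1.1] exactly-one(false, true) = true
[1.1] NOT true = false
[1.2.1.2] false OR false = false
[1.2.1.3] true AND true = true
[1.2.1] false AND false AND true = false
[1.2] NOT false = true
[1] false AND true = false
[2.1.1.1] true AND true = true
[2.1.1.2] true AND true = true
[2.1.1] exactly-one(true, true) = false
[2.1] NOT false = true
[2.2.4] true OR false = true
[2.2] false AND false AND true AND true = false
[2] true OR false = true
[3] true → false = false
[root] false OR true OR false = true
Overall: true → awarded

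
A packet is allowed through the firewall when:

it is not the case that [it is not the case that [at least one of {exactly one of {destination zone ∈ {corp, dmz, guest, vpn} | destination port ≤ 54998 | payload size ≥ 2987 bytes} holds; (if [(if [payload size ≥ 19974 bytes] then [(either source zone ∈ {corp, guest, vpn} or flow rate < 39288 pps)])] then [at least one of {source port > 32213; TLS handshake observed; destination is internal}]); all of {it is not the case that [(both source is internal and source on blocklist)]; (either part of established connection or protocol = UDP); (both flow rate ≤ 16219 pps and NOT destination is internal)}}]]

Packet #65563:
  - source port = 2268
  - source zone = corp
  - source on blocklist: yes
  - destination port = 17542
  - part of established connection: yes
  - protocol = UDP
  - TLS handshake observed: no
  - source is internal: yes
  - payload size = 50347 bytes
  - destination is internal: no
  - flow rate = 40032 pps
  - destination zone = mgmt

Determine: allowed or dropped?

Dropped

Atomic conditions:
  destination zone ∈ {corp, dmz, guest, vpn}: mgmt is not in the set → false
  destination port ≤ 54998: 17542 ≤ 54998 is true
  payload size ≥ 2987 bytes: 50347 ≥ 2987 is true
  payload size ≥ 19974 bytes: 50347 ≥ 19974 is true
  source zone ∈ {corp, guest, vpn}: corp is in the set → true
  flow rate < 39288 pps: 40032 < 39288 is false
  source port > 32213: 2268 > 32213 is false
  TLS handshake observed: no → false
  destination is internal: no → false
  source is internal: yes → true
  source on blocklist: yes → true
  part of established connection: yes → true
  protocol = UDP: UDP == UDP is true
  flow rate ≤ 16219 pps: 40032 ≤ 16219 is false
  NOT destination is internal: no → true
Combine:
[1.1.1] exactly-one(false, true, true) = false
[1.1.2.1.2] true OR false = true
[1.1.2.1] true → true = true
[1.1.2.2] false OR false OR false = false
[1.1.2] true → false = false
[1.1.3.1.1] true AND true = true
[1.1.3.1] NOT true = false
[1.1.3.2] true OR true = true
[1.1.3.3] false AND true = false
[1.1.3] false AND true AND false = false
[1.1] false OR false OR false = false
[1] NOT false = true
[root] NOT true = false
Overall: false → dropped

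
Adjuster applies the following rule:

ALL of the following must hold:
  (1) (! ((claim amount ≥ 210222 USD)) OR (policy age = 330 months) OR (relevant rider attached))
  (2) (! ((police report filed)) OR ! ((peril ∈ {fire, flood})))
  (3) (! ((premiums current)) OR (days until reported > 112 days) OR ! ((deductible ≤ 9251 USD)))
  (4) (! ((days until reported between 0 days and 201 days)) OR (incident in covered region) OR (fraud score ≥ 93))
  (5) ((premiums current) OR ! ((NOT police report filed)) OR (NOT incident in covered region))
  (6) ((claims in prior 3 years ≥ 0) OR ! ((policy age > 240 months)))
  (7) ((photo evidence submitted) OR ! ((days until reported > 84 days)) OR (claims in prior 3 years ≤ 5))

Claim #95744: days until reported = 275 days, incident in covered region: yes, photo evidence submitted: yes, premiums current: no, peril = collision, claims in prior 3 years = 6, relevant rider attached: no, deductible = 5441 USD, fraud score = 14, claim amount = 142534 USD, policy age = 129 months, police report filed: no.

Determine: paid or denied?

Denied

Atomic conditions:
  claim amount ≥ 210222 USD: 142534 ≥ 210222 is false
  policy age = 330 months: 129 == 330 is false
  relevant rider attached: no → false
  police report filed: no → false
  peril ∈ {fire, flood}: collision is not in the set → false
  premiums current: no → false
  days until reported > 112 days: 275 > 112 is true
  deductible ≤ 9251 USD: 5441 ≤ 9251 is true
  days until reported between 0 days and 201 days: 275 in [0, 201] is false
  incident in covered region: yes → true
  fraud score ≥ 93: 14 ≥ 93 is false
  NOT police report filed: no → true
  NOT incident in covered region: yes → false
  claims in prior 3 years ≥ 0: 6 ≥ 0 is true
  policy age > 240 months: 129 > 240 is false
  photo evidence submitted: yes → true
  days until reported > 84 days: 275 > 84 is true
  claims in prior 3 years ≤ 5: 6 ≤ 5 is false
Combine:
[1.1] NOT false = true
[1] true OR false OR false = true
[2.1] NOT false = true
[2.2] NOT false = true
[2] true OR true = true
[3.1] NOT false = true
[3.3] NOT true = false
[3] true OR true OR false = true
[4.1] NOT false = true
[4] true OR true OR false = true
[5.2] NOT true = false
[5] false OR false OR false = false
[6.2] NOT false = true
[6] true OR true = true
[7.2] NOT true = false
[7] true OR false OR false = true
[root] true AND true AND true AND true AND false AND true AND true = false
Overall: false → denied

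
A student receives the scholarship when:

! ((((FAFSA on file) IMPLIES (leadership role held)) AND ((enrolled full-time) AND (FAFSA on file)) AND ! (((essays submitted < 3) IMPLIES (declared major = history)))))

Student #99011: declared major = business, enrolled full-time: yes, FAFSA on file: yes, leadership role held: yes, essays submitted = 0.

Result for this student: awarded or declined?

Atomic conditions:
  FAFSA on file: yes → true
  leadership role held: yes → true
  enrolled full-time: yes → true
  essays submitted < 3: 0 < 3 is true
  declared major = history: business == history is false
Combine:
[1.1] true → true = true
[1.2] true AND true = true
[1.3.1] true → false = false
[1.3] NOT false = true
[1] true AND true AND true = true
[root] NOT true = false
Overall: false → declined

Declined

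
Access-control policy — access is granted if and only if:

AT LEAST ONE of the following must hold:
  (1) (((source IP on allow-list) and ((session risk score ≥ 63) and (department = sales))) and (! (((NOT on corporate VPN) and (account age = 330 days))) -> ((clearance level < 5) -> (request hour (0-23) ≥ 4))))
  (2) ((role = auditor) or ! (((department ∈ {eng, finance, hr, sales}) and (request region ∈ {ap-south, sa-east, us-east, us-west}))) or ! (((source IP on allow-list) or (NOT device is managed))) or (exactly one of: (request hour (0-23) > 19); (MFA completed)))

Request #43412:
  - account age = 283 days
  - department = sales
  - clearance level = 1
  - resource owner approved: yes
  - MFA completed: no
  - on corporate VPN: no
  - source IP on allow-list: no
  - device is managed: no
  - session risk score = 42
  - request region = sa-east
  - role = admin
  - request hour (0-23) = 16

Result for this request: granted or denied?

Atomic conditions:
  source IP on allow-list: no → false
  session risk score ≥ 63: 42 ≥ 63 is false
  department = sales: sales == sales is true
  NOT on corporate VPN: no → true
  account age = 330 days: 283 == 330 is false
  clearance level < 5: 1 < 5 is true
  request hour (0-23) ≥ 4: 16 ≥ 4 is true
  role = auditor: admin == auditor is false
  department ∈ {eng, finance, hr, sales}: sales is in the set → true
  request region ∈ {ap-south, sa-east, us-east, us-west}: sa-east is in the set → true
  NOT device is managed: no → true
  request hour (0-23) > 19: 16 > 19 is false
  MFA completed: no → false
Combine:
[1.1.2] false AND true = false
[1.1] false AND false = false
[1.2.1.1] true AND false = false
[1.2.1] NOT false = true
[1.2.2] true → true = true
[1.2] true → true = true
[1] false AND true = false
[2.2.1] true AND true = true
[2.2] NOT true = false
[2.3.1] false OR true = true
[2.3] NOT true = false
[2.4] exactly-one(false, false) = false
[2] false OR false OR false OR false = false
[root] false OR false = false
Overall: false → denied

Denied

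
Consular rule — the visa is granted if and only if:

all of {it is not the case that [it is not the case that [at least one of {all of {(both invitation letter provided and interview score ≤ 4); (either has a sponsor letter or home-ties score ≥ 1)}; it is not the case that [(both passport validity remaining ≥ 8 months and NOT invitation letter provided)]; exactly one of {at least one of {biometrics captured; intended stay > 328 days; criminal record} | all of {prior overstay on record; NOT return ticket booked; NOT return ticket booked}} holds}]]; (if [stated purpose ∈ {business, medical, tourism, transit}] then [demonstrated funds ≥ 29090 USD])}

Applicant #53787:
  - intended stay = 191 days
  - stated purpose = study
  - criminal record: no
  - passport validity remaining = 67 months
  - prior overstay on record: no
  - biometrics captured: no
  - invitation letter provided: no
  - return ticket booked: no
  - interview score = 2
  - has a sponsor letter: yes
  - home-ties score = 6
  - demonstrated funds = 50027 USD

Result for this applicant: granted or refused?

Atomic conditions:
  invitation letter provided: no → false
  interview score ≤ 4: 2 ≤ 4 is true
  has a sponsor letter: yes → true
  home-ties score ≥ 1: 6 ≥ 1 is true
  passport validity remaining ≥ 8 months: 67 ≥ 8 is true
  NOT invitation letter provided: no → true
  biometrics captured: no → false
  intended stay > 328 days: 191 > 328 is false
  criminal record: no → false
  prior overstay on record: no → false
  NOT return ticket booked: no → true
  stated purpose ∈ {business, medical, tourism, transit}: study is not in the set → false
  demonstrated funds ≥ 29090 USD: 50027 ≥ 29090 is true
Combine:
[1.1.1.1.1] false AND true = false
[1.1.1.1.2] true OR true = true
[1.1.1.1] false AND true = false
[1.1.1.2.1] true AND true = true
[1.1.1.2] NOT true = false
[1.1.1.3.1] false OR false OR false = false
[1.1.1.3.2] false AND true AND true = false
[1.1.1.3] exactly-one(false, false) = false
[1.1.1] false OR false OR false = false
[1.1] NOT false = true
[1] NOT true = false
[2] false → true (antecedent false ⇒ implication holds) = true
[root] false AND true = false
Overall: false → refused

Refused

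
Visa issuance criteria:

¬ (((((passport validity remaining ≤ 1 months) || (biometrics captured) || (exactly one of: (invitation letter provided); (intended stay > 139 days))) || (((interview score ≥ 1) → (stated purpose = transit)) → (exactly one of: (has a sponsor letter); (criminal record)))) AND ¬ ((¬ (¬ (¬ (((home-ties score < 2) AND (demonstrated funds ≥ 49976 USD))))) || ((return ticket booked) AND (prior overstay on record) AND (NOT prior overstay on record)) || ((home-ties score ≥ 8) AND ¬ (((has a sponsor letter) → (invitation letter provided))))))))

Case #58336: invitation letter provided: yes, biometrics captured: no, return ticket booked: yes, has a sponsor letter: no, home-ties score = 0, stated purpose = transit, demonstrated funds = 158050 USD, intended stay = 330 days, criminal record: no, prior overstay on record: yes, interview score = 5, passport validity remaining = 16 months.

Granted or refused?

Granted

Atomic conditions:
  passport validity remaining ≤ 1 months: 16 ≤ 1 is false
  biometrics captured: no → false
  invitation letter provided: yes → true
  intended stay > 139 days: 330 > 139 is true
  interview score ≥ 1: 5 ≥ 1 is true
  stated purpose = transit: transit == transit is true
  has a sponsor letter: no → false
  criminal record: no → false
  home-ties score < 2: 0 < 2 is true
  demonstrated funds ≥ 49976 USD: 158050 ≥ 49976 is true
  return ticket booked: yes → true
  prior overstay on record: yes → true
  NOT prior overstay on record: yes → false
  home-ties score ≥ 8: 0 ≥ 8 is false
Combine:
[1.1.1.3] exactly-one(true, true) = false
[1.1.1] false OR false OR false = false
[1.1.2.1] true → true = true
[1.1.2.2] exactly-one(false, false) = false
[1.1.2] true → false = false
[1.1] false OR false = false
[1.2.1.1.1.1.1] true AND true = true
[1.2.1.1.1.1] NOT true = false
[1.2.1.1.1] NOT false = true
[1.2.1.1] NOT true = false
[1.2.1.2] true AND true AND false = false
[1.2.1.3.2.1] false → true (antecedent false ⇒ implication holds) = true
[1.2.1.3.2] NOT true = false
[1.2.1.3] false AND false = false
[1.2.1] false OR false OR false = false
[1.2] NOT false = true
[1] false AND true = false
[root] NOT false = true
Overall: true → granted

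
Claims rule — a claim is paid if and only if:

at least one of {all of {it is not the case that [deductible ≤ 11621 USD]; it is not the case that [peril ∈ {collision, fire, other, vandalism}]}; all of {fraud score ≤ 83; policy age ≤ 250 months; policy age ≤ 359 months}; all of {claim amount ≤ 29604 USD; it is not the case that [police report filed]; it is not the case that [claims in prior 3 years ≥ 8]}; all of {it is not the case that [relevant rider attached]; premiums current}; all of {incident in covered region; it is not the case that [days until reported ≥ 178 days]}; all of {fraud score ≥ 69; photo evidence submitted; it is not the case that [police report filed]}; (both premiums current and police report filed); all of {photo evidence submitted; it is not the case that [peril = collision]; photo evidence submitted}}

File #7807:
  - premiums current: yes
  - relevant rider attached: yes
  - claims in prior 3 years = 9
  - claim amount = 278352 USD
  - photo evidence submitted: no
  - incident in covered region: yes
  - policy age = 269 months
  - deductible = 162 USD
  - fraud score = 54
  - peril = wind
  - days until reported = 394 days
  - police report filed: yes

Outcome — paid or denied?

Atomic conditions:
  deductible ≤ 11621 USD: 162 ≤ 11621 is true
  peril ∈ {collision, fire, other, vandalism}: wind is not in the set → false
  fraud score ≤ 83: 54 ≤ 83 is true
  policy age ≤ 250 months: 269 ≤ 250 is false
  policy age ≤ 359 months: 269 ≤ 359 is true
  claim amount ≤ 29604 USD: 278352 ≤ 29604 is false
  police report filed: yes → true
  claims in prior 3 years ≥ 8: 9 ≥ 8 is true
  relevant rider attached: yes → true
  premiums current: yes → true
  incident in covered region: yes → true
  days until reported ≥ 178 days: 394 ≥ 178 is true
  fraud score ≥ 69: 54 ≥ 69 is false
  photo evidence submitted: no → false
  peril = collision: wind == collision is false
Combine:
[1.1] NOT true = false
[1.2] NOT false = true
[1] false AND true = false
[2] true AND false AND true = false
[3.2] NOT true = false
[3.3] NOT true = false
[3] false AND false AND false = false
[4.1] NOT true = false
[4] false AND true = false
[5.2] NOT true = false
[5] true AND false = false
[6.3] NOT true = false
[6] false AND false AND false = false
[7] true AND true = true
[8.2] NOT false = true
[8] false AND true AND false = false
[root] false OR false OR false OR false OR false OR false OR true OR false = true
Overall: true → paid

Paid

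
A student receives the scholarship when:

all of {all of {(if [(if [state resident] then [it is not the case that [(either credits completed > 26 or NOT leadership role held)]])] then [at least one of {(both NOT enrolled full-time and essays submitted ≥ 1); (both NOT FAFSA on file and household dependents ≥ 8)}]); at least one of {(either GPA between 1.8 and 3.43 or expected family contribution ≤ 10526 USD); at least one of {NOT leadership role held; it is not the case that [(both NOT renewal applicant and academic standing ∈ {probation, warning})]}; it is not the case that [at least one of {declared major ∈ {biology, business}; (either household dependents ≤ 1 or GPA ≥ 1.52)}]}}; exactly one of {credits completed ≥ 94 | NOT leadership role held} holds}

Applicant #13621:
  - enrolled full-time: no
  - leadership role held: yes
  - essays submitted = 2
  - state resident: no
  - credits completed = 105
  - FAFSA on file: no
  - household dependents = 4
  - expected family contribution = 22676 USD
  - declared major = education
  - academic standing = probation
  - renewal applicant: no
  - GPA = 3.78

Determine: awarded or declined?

Declined

Atomic conditions:
  state resident: no → false
  credits completed > 26: 105 > 26 is true
  NOT leadership role held: yes → false
  NOT enrolled full-time: no → true
  essays submitted ≥ 1: 2 ≥ 1 is true
  NOT FAFSA on file: no → true
  household dependents ≥ 8: 4 ≥ 8 is false
  GPA between 1.8 and 3.43: 3.78 in [1.8, 3.43] is false
  expected family contribution ≤ 10526 USD: 22676 ≤ 10526 is false
  NOT renewal applicant: no → true
  academic standing ∈ {probation, warning}: probation is in the set → true
  declared major ∈ {biology, business}: education is not in the set → false
  household dependents ≤ 1: 4 ≤ 1 is false
  GPA ≥ 1.52: 3.78 ≥ 1.52 is true
  credits completed ≥ 94: 105 ≥ 94 is true
Combine:
[1.1.1.2.1] true OR false = true
[1.1.1.2] NOT true = false
[1.1.1] false → false (antecedent false ⇒ implication holds) = true
[1.1.2.1] true AND true = true
[1.1.2.2] true AND false = false
[1.1.2] true OR false = true
[1.1] true → true = true
[1.2.1] false OR false = false
[1.2.2.2.1] true AND true = true
[1.2.2.2] NOT true = false
[1.2.2] false OR false = false
[1.2.3.1.2] false OR true = true
[1.2.3.1] false OR true = true
[1.2.3] NOT true = false
[1.2] false OR false OR false = false
[1] true AND false = false
[2] exactly-one(true, false) = true
[root] false AND true = false
Overall: false → declined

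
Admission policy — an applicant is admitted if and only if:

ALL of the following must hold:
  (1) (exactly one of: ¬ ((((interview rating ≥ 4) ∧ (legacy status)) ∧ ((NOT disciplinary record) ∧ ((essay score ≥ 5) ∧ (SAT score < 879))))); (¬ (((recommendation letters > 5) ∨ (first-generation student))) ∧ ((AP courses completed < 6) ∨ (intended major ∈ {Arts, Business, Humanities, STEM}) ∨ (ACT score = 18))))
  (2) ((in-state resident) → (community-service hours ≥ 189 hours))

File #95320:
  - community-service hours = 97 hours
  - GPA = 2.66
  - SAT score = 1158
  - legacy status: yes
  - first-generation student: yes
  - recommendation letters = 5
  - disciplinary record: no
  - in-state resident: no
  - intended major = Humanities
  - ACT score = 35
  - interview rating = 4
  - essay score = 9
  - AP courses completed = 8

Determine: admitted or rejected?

Atomic conditions:
  interview rating ≥ 4: 4 ≥ 4 is true
  legacy status: yes → true
  NOT disciplinary record: no → true
  essay score ≥ 5: 9 ≥ 5 is true
  SAT score < 879: 1158 < 879 is false
  recommendation letters > 5: 5 > 5 is false
  first-generation student: yes → true
  AP courses completed < 6: 8 < 6 is false
  intended major ∈ {Arts, Business, Humanities, STEM}: Humanities is in the set → true
  ACT score = 18: 35 == 18 is false
  in-state resident: no → false
  community-service hours ≥ 189 hours: 97 ≥ 189 is false
Combine:
[1.1.1.1] true AND true = true
[1.1.1.2.2] true AND false = false
[1.1.1.2] true AND false = false
[1.1.1] true AND false = false
[1.1] NOT false = true
[1.2.1.1] false OR true = true
[1.2.1] NOT true = false
[1.2.2] false OR true OR false = true
[1.2] false AND true = false
[1] exactly-one(true, false) = true
[2] false → false (antecedent false ⇒ implication holds) = true
[root] true AND true = true
Overall: true → admitted

Admitted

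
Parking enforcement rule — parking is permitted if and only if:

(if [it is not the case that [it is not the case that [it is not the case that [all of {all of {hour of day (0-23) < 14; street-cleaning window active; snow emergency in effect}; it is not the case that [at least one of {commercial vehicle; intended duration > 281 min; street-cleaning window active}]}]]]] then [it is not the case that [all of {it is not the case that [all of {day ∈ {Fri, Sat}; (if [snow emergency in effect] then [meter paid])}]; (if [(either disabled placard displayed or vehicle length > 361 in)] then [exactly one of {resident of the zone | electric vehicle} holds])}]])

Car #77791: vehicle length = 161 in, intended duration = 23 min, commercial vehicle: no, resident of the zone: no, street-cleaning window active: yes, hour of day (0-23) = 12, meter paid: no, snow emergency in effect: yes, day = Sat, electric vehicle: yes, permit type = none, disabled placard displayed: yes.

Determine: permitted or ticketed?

Atomic conditions:
  hour of day (0-23) < 14: 12 < 14 is true
  street-cleaning window active: yes → true
  snow emergency in effect: yes → true
  commercial vehicle: no → false
  intended duration > 281 min: 23 > 281 is false
  day ∈ {Fri, Sat}: Sat is in the set → true
  meter paid: no → false
  disabled placard displayed: yes → true
  vehicle length > 361 in: 161 > 361 is false
  resident of the zone: no → false
  electric vehicle: yes → true
Combine:
[1.1.1.1.1] true AND true AND true = true
[1.1.1.1.2.1] false OR false OR true = true
[1.1.1.1.2] NOT true = false
[1.1.1.1] true AND false = false
[1.1.1] NOT false = true
[1.1] NOT true = false
[1] NOT false = true
[2.1.1.1.2] true → false = false
[2.1.1.1] true AND false = false
[2.1.1] NOT false = true
[2.1.2.1] true OR false = true
[2.1.2.2] exactly-one(false, true) = true
[2.1.2] true → true = true
[2.1] true AND true = true
[2] NOT true = false
[root] true → false = false
Overall: false → ticketed

Ticketed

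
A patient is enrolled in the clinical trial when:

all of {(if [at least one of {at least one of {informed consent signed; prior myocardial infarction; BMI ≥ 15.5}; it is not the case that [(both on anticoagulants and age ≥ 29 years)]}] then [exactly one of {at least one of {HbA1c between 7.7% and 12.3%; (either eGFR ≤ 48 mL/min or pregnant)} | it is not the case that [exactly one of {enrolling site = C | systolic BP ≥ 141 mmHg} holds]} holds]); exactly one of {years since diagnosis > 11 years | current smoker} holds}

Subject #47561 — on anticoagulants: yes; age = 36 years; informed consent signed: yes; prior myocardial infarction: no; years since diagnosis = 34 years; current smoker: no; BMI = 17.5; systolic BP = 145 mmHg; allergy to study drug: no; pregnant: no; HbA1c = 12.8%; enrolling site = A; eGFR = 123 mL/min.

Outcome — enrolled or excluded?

Excluded

Atomic conditions:
  informed consent signed: yes → true
  prior myocardial infarction: no → false
  BMI ≥ 15.5: 17.5 ≥ 15.5 is true
  on anticoagulants: yes → true
  age ≥ 29 years: 36 ≥ 29 is true
  HbA1c between 7.7% and 12.3%: 12.8 in [7.7, 12.3] is false
  eGFR ≤ 48 mL/min: 123 ≤ 48 is false
  pregnant: no → false
  enrolling site = C: A == C is false
  systolic BP ≥ 141 mmHg: 145 ≥ 141 is true
  years since diagnosis > 11 years: 34 > 11 is true
  current smoker: no → false
Combine:
[1.1.1] true OR false OR true = true
[1.1.2.1] true AND true = true
[1.1.2] NOT true = false
[1.1] true OR false = true
[1.2.1.2] false OR false = false
[1.2.1] false OR false = false
[1.2.2.1] exactly-one(false, true) = true
[1.2.2] NOT true = false
[1.2] exactly-one(false, false) = false
[1] true → false = false
[2] exactly-one(true, false) = true
[root] false AND true = false
Overall: false → excluded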